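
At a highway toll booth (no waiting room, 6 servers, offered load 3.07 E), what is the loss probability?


B(c,a) = (a^c/c!) / Σ_{k=0}^{c} a^k/k!
a^6/6! = 1.162781
Σ terms (k=0..6): 1.00000 + 3.07000 + 4.71245 + 4.82241 + 3.70120 + 2.27254 + 1.16278 = 20.741370
B = 1.162781/20.741370 = 0.056061

Final: 0.056061


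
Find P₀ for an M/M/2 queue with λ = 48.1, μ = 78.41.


a = λ/μ = 48.1/78.41 = 0.6134; ρ = a/c = 0.3067
Σ_{k=0}^{1} a^k/k! (terms k=0..1) = 1.00000 + 0.61344 = 1.61344
Tail: a^2/(2!(1−ρ)) = 0.37631/(2·0.6933) = 0.27140
P₀ = 1/(1.61344 + 0.27140) = 1/1.88484 = 0.530549

Final: 0.530549


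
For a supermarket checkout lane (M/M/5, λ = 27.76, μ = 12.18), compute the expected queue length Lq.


a = λ/μ = 2.2791; ρ = a/5 = 0.4558
P₀ = 0.100851
Lq = P₀·a^c·ρ / (c!·(1−ρ)²) = 0.100851·61.49798·0.4558/(120·0.29612)
= 0.07956

Final: 0.07956


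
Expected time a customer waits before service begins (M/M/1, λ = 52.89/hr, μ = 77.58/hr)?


ρ = 52.89/77.58 = 0.6817
Wq = ρ/(μ−λ) = 0.6817/(77.58 − 52.89) = 0.6817/24.69 = 0.02761 hr

Final: 0.02761 hr


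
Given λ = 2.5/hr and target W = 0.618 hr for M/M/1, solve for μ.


W = 1/(μ−λ) ⇒ μ − λ = 1/W = 1/0.618 = 1.6181
μ = λ + 1/W = 2.5 + 1.6181 = 4.1181 per hr

Final: 4.1181 /hr


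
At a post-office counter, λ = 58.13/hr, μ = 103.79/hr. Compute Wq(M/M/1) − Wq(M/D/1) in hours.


ρ = 58.13/103.79 = 0.5601
Wq(M/M/1) = ρ/(μ−λ) = 0.5601/45.66 = 0.01227 hr
Wq(M/D/1) = ρ/(2(μ−λ)) = 0.006133 hr
Savings = 0.01227 − 0.006133 = 0.006133 hr

Final: 0.006133 hr


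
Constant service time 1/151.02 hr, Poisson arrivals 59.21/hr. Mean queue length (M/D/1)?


ρ = 59.21/151.02 = 0.3921
M/D/1: Lq = ρ²/(2(1−ρ)) = 0.1537/(2·0.6079) = 0.12643

Final: 0.12643


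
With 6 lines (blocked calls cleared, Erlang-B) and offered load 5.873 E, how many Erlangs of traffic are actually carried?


B(6,5.873) = 0.255954 (Erlang-B)
Carried load = a(1 − B) = 5.873·(1 − 0.255954) = 5.873·0.744046 = 4.3698 E

Final: 4.3698 Erlangs


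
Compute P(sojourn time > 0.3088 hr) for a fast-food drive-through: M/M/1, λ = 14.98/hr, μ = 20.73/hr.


W ~ Exponential(μ−λ) for M/M/1.
μ − λ = 20.73 − 14.98 = 5.7500
P(W > t) = e^{−(μ−λ)t} = e^{−1.7756} = 0.169382

Final: 0.169382


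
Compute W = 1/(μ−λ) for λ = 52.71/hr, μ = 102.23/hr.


W = 1/(μ−λ) = 1/(102.23 − 52.71) = 1/49.52 = 0.02019 hr

Final: 0.02019 hr


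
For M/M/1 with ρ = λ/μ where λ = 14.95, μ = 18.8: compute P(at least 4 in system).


ρ = 14.95/18.8 = 0.7952
P(N ≥ n) = ρ^n = 0.7952^4 = 0.399883

Final: 0.399883


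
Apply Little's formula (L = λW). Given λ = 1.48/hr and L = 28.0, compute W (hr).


W = L/λ = 28.0/1.48 = 18.9189 hr

Final: 18.9189 hr


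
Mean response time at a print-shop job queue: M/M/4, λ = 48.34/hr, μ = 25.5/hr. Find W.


a = 1.8957; ρ = 0.4739; P₀ = 0.145970
Lq = P₀·a^c·ρ/(c!(1−ρ)²) = 0.13450
Wq = Lq/λ = 0.13450/48.34 = 0.002782 hr
W = Wq + 1/μ = 0.002782 + 0.03922 = 0.04200 hr

Final: 0.04200 hr


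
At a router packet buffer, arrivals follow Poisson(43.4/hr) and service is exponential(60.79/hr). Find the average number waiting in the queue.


ρ = 43.4/60.79 = 0.7139
Lq = ρ²/(1−ρ) = 0.5097/0.2861 = 1.7818

Final: 1.7818


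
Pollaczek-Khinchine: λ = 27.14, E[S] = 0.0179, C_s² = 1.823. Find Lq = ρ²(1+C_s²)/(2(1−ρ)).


ρ = λ·E[S] = 27.14·0.0179 = 0.4858
Lq = ρ²(1+C_s²)/(2(1−ρ)) = 0.2360·(1+1.823)/(2·0.5142)
= 0.2360·2.8230/1.0284 = 0.64786

Final: 0.64786


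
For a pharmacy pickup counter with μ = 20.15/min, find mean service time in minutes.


Mean service time = 1/μ = 1/20.15 minute = 0.04963 minute
In minutes: 0.04963 × 1 = 0.04963 min

Final: 0.04963 min


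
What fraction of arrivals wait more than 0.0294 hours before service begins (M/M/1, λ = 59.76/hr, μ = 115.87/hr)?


ρ = 59.76/115.87 = 0.5158
P(Wq > t) = ρ·e^{−(μ−λ)t} = 0.5158·e^{−1.6496}
= 0.5158·0.192120 = 0.099086

Final: 0.099086


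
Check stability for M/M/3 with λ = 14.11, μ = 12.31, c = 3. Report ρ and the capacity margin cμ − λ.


Total capacity cμ = 3·12.31 = 36.93/hr
ρ = λ/(cμ) = 14.11/36.93 = 0.3821
Stable ⇔ ρ < 1: YES
Spare capacity = cμ − λ = 36.93 − 14.11 = 22.82/hr

Final: ρ = 0.3821; stable; margin = 22.82/hr


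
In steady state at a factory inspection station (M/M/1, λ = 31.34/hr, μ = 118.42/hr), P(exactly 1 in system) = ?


ρ = 31.34/118.42 = 0.2647
P_n = (1−ρ)·ρ^n = (1 − 0.2647)·0.2647^1 = 0.7353·0.264651 = 0.194611

Final: 0.194611


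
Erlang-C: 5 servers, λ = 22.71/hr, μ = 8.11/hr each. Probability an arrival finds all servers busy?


a = λ/μ = 2.8002; ρ = a/5 = 0.5600
P₀ = 0.058126 (from M/M/c formula)
C(c,a) = [a^c/(c!(1−ρ))]·P₀ = [172.17948/(120·0.4400)]·0.058126
= 3.26134·0.058126 = 0.189570

Final: 0.189570


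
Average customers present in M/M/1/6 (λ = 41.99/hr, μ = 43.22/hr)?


ρ = 41.99/43.22 = 0.9715
L = ρ[1 − (K+1)ρ^K + Kρ^(K+1)] / [(1−ρ)(1−ρ^(K+1))]
Numerator: 0.9715·(1 − 7·0.840943 + 6·0.817011) = 0.015022
Denominator: (0.02846)·(0.182989) = 0.005208
L = 0.015022/0.005208 = 2.8846

Final: 2.8846


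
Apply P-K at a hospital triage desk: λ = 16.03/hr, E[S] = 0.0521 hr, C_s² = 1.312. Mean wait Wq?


ρ = λ·E[S] = 16.03·0.0521 = 0.8352
E[S²] = E[S]²(1+C_s²) = 0.0521²·(1+1.312) = 0.006276
Wq = λ·E[S²]/(2(1−ρ)) = 16.03·0.006276/(2·0.1648) = 0.30515 hr

Final: 0.30515 hr


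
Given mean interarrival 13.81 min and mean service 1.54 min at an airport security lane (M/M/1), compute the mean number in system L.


λ = 60/13.81 = 4.3447 /hr
μ = 60/1.54 = 38.9610 /hr
ρ = λ/μ = 4.3447/38.9610 = 0.1115
L = ρ/(1−ρ) = 0.1115/0.8885 = 0.1255

Final: 0.1255


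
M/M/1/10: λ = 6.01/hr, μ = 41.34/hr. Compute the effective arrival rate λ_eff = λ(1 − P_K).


ρ = 0.1454; P_K = (1−ρ)ρ^10/(1−ρ^11) = 0.000000003604
λ_eff = λ(1 − P_K) = 6.01·(1 − 0.000000003604) = 6.01·1.000000 = 6.0100 /hr

Final: 6.0100 /hr


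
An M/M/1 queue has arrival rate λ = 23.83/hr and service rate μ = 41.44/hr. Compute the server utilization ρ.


ρ = λ/μ = 23.83/41.44 = 0.5750

Final: 0.5750


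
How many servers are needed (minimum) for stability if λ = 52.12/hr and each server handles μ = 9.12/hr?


Stability requires cμ > λ ⇔ c > λ/μ.
λ/μ = 52.12/9.12 = 5.7149
Minimum integer c = ⌊5.7149⌋ + 1 = 6
Check: 6·9.12 = 54.72 > 52.12, while 5·9.12 = 45.60 ≤ 52.12

Final: 6 servers


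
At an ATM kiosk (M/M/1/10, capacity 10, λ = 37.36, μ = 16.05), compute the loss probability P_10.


ρ = λ/μ = 37.36/16.05 = 2.3277
P_K = (1−ρ)ρ^K/(1−ρ^(K+1)) = (-1.3277·4670.015351)/(1 − 10870.515484)
= -6200.500133/-10869.515484 = 0.570449

Final: 0.570449


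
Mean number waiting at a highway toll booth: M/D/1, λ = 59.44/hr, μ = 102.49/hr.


ρ = 59.44/102.49 = 0.5800
M/D/1: Lq = ρ²/(2(1−ρ)) = 0.3364/(2·0.4200) = 0.40038

Final: 0.40038


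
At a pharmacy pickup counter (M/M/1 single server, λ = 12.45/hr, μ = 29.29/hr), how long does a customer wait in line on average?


ρ = 12.45/29.29 = 0.4251
Wq = ρ/(μ−λ) = 0.4251/(29.29 − 12.45) = 0.4251/16.84 = 0.02524 hr

Final: 0.02524 hr


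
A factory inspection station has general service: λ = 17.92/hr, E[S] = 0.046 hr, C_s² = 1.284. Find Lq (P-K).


ρ = λ·E[S] = 17.92·0.046 = 0.8243
Lq = ρ²(1+C_s²)/(2(1−ρ)) = 0.6795·(1+1.284)/(2·0.1757)
= 0.6795·2.2840/0.3514 = 4.41708

Final: 4.41708


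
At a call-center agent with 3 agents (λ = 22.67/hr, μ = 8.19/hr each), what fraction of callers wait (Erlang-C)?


a = λ/μ = 2.7680; ρ = a/3 = 0.9227
P₀ = 0.018759 (from M/M/c formula)
C(c,a) = [a^c/(c!(1−ρ))]·P₀ = [21.20815/(6·0.07733)]·0.018759
= 45.70915·0.018759 = 0.857452

Final: 0.857452


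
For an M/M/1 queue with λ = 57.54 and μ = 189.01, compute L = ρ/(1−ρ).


ρ = λ/μ = 57.54/189.01 = 0.3044
L = ρ/(1−ρ) = 0.3044/(1 − 0.3044) = 0.3044/0.6956 = 0.4377

Final: 0.4377


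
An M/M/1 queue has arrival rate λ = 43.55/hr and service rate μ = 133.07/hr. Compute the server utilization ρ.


ρ = λ/μ = 43.55/133.07 = 0.3273

Final: 0.3273


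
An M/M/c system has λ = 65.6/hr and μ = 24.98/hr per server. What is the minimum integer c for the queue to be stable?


Stability requires cμ > λ ⇔ c > λ/μ.
λ/μ = 65.6/24.98 = 2.6261
Minimum integer c = ⌊2.6261⌋ + 1 = 3
Check: 3·24.98 = 74.94 > 65.6, while 2·24.98 = 49.96 ≤ 65.6

Final: 3 servers


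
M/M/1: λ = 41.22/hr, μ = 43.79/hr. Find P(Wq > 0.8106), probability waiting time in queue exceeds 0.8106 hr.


ρ = 41.22/43.79 = 0.9413
P(Wq > t) = ρ·e^{−(μ−λ)t} = 0.9413·e^{−2.0832}
= 0.9413·0.124526 = 0.117218

Final: 0.117218


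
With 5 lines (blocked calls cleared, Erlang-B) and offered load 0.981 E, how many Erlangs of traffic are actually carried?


B(5,0.981) = 0.002840 (Erlang-B)
Carried load = a(1 − B) = 0.981·(1 − 0.002840) = 0.981·0.997160 = 0.9782 E

Final: 0.9782 Erlangs


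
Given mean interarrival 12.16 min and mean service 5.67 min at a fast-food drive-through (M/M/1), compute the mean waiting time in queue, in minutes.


λ = 60/12.16 = 4.9342 /hr
μ = 60/5.67 = 10.5820 /hr
ρ = λ/μ = 4.9342/10.5820 = 0.4663
Wq = ρ/(μ−λ) = 0.4663/(10.5820−4.9342) = 0.08256 hr
In minutes: 0.08256·60 = 4.954 min

Final: 4.954 min


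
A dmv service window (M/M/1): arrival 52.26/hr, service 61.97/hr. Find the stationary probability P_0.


ρ = 52.26/61.97 = 0.8433
P_n = (1−ρ)·ρ^n = (1 − 0.8433)·0.8433^0 = 0.1567·1.000000 = 0.156689

Final: 0.156689


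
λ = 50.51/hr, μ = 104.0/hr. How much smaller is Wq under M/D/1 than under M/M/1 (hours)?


ρ = 50.51/104.0 = 0.4857
Wq(M/M/1) = ρ/(μ−λ) = 0.4857/53.49 = 0.009080 hr
Wq(M/D/1) = ρ/(2(μ−λ)) = 0.004540 hr
Savings = 0.009080 − 0.004540 = 0.004540 hr

Final: 0.004540 hr


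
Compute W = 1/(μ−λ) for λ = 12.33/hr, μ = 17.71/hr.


W = 1/(μ−λ) = 1/(17.71 − 12.33) = 1/5.38 = 0.1859 hr

Final: 0.1859 hr


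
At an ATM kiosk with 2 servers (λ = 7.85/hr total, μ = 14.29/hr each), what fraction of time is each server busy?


ρ = λ/(cμ) = 7.85/(2·14.29) = 7.85/28.58 = 0.2747

Final: 0.2747


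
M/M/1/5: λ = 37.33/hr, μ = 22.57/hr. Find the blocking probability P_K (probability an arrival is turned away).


ρ = λ/μ = 37.33/22.57 = 1.6540
P_K = (1−ρ)ρ^K/(1−ρ^(K+1)) = (-0.6540·12.377478)/(1 − 20.471920)
= -8.094443/-19.471920 = 0.415698

Final: 0.415698


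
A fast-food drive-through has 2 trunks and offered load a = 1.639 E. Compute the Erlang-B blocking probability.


B(c,a) = (a^c/c!) / Σ_{k=0}^{c} a^k/k!
a^2/2! = 1.343160
Σ terms (k=0..2): 1.00000 + 1.63900 + 1.34316 = 3.982160
B = 1.343160/3.982160 = 0.337294

Final: 0.337294


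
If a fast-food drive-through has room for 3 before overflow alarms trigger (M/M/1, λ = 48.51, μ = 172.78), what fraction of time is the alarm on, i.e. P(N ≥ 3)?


ρ = 48.51/172.78 = 0.2808
P(N ≥ n) = ρ^n = 0.2808^3 = 0.022132

Final: 0.022132


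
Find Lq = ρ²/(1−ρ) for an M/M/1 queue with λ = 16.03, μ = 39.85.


ρ = 16.03/39.85 = 0.4023
Lq = ρ²/(1−ρ) = 0.1618/0.5977 = 0.2707

Final: 0.2707


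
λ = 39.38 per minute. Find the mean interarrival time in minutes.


Mean interarrival time = 1/λ = 1/39.38 minute = 0.02539 minute
In minutes: 0.02539 × 1 = 0.02539 min

Final: 0.02539 min


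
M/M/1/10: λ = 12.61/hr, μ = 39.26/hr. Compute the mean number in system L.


ρ = 12.61/39.26 = 0.3212
L = ρ[1 − (K+1)ρ^K + Kρ^(K+1)] / [(1−ρ)(1−ρ^(K+1))]
Numerator: 0.3212·(1 − 11·0.00001169 + 10·0.000003753) = 0.321163
Denominator: (0.6788)·(0.999996) = 0.678805
L = 0.321163/0.678805 = 0.4731

Final: 0.4731


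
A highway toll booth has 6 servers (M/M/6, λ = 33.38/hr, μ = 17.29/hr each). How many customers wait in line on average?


a = λ/μ = 1.9306; ρ = a/6 = 0.3218
P₀ = 0.144889
Lq = P₀·a^c·ρ / (c!·(1−ρ)²) = 0.144889·51.77833·0.3218/(720·0.46000)
= 0.007288

Final: 0.007288


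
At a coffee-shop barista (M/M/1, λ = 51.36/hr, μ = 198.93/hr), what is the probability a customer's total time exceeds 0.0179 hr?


W ~ Exponential(μ−λ) for M/M/1.
μ − λ = 198.93 − 51.36 = 147.5700
P(W > t) = e^{−(μ−λ)t} = e^{−2.6415} = 0.071254

Final: 0.071254


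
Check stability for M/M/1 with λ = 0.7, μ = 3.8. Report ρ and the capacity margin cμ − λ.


Total capacity cμ = 1·3.8 = 3.80/hr
ρ = λ/(cμ) = 0.7/3.80 = 0.1842
Stable ⇔ ρ < 1: YES
Spare capacity = cμ − λ = 3.80 − 0.7 = 3.10/hr

Final: ρ = 0.1842; stable; margin = 3.10/hr


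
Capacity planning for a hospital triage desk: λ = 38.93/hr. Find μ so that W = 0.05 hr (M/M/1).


W = 1/(μ−λ) ⇒ μ − λ = 1/W = 1/0.05 = 20.0000
μ = λ + 1/W = 38.93 + 20.0000 = 58.9300 per hr

Final: 58.9300 /hr


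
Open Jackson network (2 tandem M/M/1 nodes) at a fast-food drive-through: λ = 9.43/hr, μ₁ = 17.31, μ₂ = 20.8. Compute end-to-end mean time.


Each node sees arrival rate λ = 9.43/hr (tandem ⇒ throughput preserved).
W₁ = 1/(μ₁−λ) = 1/(17.31−9.43) = 0.12690 hr
W₂ = 1/(μ₂−λ) = 1/(20.8−9.43) = 0.08795 hr
W_total = W₁ + W₂ = 0.12690 + 0.08795 = 0.21485 hr

Final: 0.21485 hr


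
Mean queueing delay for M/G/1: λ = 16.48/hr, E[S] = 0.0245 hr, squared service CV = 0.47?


ρ = λ·E[S] = 16.48·0.0245 = 0.4038
E[S²] = E[S]²(1+C_s²) = 0.0245²·(1+0.47) = 0.0008824
Wq = λ·E[S²]/(2(1−ρ)) = 16.48·0.0008824/(2·0.5962) = 0.01219 hr

Final: 0.01219 hr


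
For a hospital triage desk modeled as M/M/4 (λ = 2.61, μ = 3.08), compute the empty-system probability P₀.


a = λ/μ = 2.61/3.08 = 0.8474; ρ = a/c = 0.2119
Σ_{k=0}^{3} a^k/k! (terms k=0..3) = 1.00000 + 0.84740 + 0.35905 + 0.10142 = 2.30787
Tail: a^4/(4!(1−ρ)) = 0.51565/(24·0.7881) = 0.02726
P₀ = 1/(2.30787 + 0.02726) = 1/2.33513 = 0.428242

Final: 0.428242


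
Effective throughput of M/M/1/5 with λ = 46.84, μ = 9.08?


ρ = 5.1586; P_K = (1−ρ)ρ^5/(1−ρ^6) = 0.806191
λ_eff = λ(1 − P_K) = 46.84·(1 − 0.806191) = 46.84·0.193809 = 9.0780 /hr

Final: 9.0780 /hr


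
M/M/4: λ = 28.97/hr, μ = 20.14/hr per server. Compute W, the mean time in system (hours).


a = 1.4384; ρ = 0.3596; P₀ = 0.235429
Lq = P₀·a^c·ρ/(c!(1−ρ)²) = 0.03682
Wq = Lq/λ = 0.03682/28.97 = 0.001271 hr
W = Wq + 1/μ = 0.001271 + 0.04965 = 0.05092 hr

Final: 0.05092 hr


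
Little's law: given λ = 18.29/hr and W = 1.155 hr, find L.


L = λW = 18.29·1.155 = 21.1249

Final: 21.1249


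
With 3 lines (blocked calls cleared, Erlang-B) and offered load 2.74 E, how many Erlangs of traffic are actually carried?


B(3,2.74) = 0.313897 (Erlang-B)
Carried load = a(1 − B) = 2.74·(1 − 0.313897) = 2.74·0.686103 = 1.8799 E

Final: 1.8799 Erlangs


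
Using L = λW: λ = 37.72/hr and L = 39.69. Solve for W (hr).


W = L/λ = 39.69/37.72 = 1.0522 hr

Final: 1.0522 hr


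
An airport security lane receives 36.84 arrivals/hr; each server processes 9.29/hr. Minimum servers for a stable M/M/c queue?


Stability requires cμ > λ ⇔ c > λ/μ.
λ/μ = 36.84/9.29 = 3.9656
Minimum integer c = ⌊3.9656⌋ + 1 = 4
Check: 4·9.29 = 37.16 > 36.84, while 3·9.29 = 27.87 ≤ 36.84

Final: 4 servers


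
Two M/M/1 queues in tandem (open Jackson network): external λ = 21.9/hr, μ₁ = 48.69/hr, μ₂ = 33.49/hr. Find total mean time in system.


Each node sees arrival rate λ = 21.9/hr (tandem ⇒ throughput preserved).
W₁ = 1/(μ₁−λ) = 1/(48.69−21.9) = 0.03733 hr
W₂ = 1/(μ₂−λ) = 1/(33.49−21.9) = 0.08628 hr
W_total = W₁ + W₂ = 0.03733 + 0.08628 = 0.12361 hr

Final: 0.12361 hr


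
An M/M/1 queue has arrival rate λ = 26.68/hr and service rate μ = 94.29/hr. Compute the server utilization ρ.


ρ = λ/μ = 26.68/94.29 = 0.2830

Final: 0.2830


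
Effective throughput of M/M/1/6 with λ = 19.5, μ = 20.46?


ρ = 0.9531; P_K = (1−ρ)ρ^6/(1−ρ^7) = 0.123108
λ_eff = λ(1 − P_K) = 19.5·(1 − 0.123108) = 19.5·0.876892 = 17.0994 /hr

Final: 17.0994 /hr


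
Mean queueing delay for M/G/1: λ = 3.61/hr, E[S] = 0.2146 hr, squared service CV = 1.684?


ρ = λ·E[S] = 3.61·0.2146 = 0.7747
E[S²] = E[S]²(1+C_s²) = 0.2146²·(1+1.684) = 0.123607
Wq = λ·E[S²]/(2(1−ρ)) = 3.61·0.123607/(2·0.2253) = 0.99031 hr

Final: 0.99031 hr


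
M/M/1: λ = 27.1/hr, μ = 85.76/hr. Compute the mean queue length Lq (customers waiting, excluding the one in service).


ρ = 27.1/85.76 = 0.3160
Lq = ρ²/(1−ρ) = 0.09985/0.6840 = 0.1460

Final: 0.1460


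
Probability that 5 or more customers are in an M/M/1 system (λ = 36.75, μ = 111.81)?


ρ = 36.75/111.81 = 0.3287
P(N ≥ n) = ρ^n = 0.3287^5 = 0.003836

Final: 0.003836


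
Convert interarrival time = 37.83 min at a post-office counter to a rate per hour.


λ = 1/(interarrival time) in consistent units.
1 hour = 60 min, so λ = 60/37.83 = 1.5860 per hour

Final: 1.5860 /hr


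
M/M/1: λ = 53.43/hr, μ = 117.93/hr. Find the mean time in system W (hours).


W = 1/(μ−λ) = 1/(117.93 − 53.43) = 1/64.50 = 0.01550 hr

Final: 0.01550 hr


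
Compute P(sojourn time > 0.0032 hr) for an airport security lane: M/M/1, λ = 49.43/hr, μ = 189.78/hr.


W ~ Exponential(μ−λ) for M/M/1.
μ − λ = 189.78 − 49.43 = 140.3500
P(W > t) = e^{−(μ−λ)t} = e^{−0.4491} = 0.638190

Final: 0.638190


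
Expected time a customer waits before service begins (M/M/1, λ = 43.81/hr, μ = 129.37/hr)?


ρ = 43.81/129.37 = 0.3386
Wq = ρ/(μ−λ) = 0.3386/(129.37 − 43.81) = 0.3386/85.56 = 0.003958 hr

Final: 0.003958 hr


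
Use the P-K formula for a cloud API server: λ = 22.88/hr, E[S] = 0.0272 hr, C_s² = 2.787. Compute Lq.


ρ = λ·E[S] = 22.88·0.0272 = 0.6223
Lq = ρ²(1+C_s²)/(2(1−ρ)) = 0.3873·(1+2.787)/(2·0.3777)
= 0.3873·3.7870/0.7553 = 1.94182

Final: 1.94182


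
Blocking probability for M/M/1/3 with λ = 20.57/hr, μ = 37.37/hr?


ρ = λ/μ = 20.57/37.37 = 0.5504
P_K = (1−ρ)ρ^K/(1−ρ^(K+1)) = (0.4496·0.166776)/(1 − 0.091800)
= 0.074976/0.908200 = 0.082554

Final: 0.082554


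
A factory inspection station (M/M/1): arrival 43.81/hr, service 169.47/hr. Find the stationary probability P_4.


ρ = 43.81/169.47 = 0.2585
P_n = (1−ρ)·ρ^n = (1 − 0.2585)·0.2585^4 = 0.7415·0.004466 = 0.003312

Final: 0.003312


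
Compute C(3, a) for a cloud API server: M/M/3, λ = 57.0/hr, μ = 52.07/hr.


a = λ/μ = 1.0947; ρ = a/3 = 0.3649
P₀ = 0.329155 (from M/M/c formula)
C(c,a) = [a^c/(c!(1−ρ))]·P₀ = [1.31178/(6·0.6351)]·0.329155
= 0.34424·0.329155 = 0.113309

Final: 0.113309


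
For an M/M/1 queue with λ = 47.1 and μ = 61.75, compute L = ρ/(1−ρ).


ρ = λ/μ = 47.1/61.75 = 0.7628
L = ρ/(1−ρ) = 0.7628/(1 − 0.7628) = 0.7628/0.2372 = 3.2150

Final: 3.2150


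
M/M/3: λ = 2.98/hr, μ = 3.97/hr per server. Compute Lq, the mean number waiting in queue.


a = λ/μ = 0.7506; ρ = a/3 = 0.2502
P₀ = 0.470286
Lq = P₀·a^c·ρ / (c!·(1−ρ)²) = 0.470286·0.42294·0.2502/(6·0.56219)
= 0.01475

Final: 0.01475


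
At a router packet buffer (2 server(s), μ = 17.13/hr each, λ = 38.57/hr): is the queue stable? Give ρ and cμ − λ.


Total capacity cμ = 2·17.13 = 34.26/hr
ρ = λ/(cμ) = 38.57/34.26 = 1.1258
Stable ⇔ ρ < 1: NO
Spare capacity = cμ − λ = 34.26 − 38.57 = -4.31/hr

Final: ρ = 1.1258; unstable; margin = -4.31/hr


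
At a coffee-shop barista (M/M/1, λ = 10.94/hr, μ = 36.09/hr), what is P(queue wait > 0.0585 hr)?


ρ = 10.94/36.09 = 0.3031
P(Wq > t) = ρ·e^{−(μ−λ)t} = 0.3031·e^{−1.4713}
= 0.3031·0.229633 = 0.069609

Final: 0.069609


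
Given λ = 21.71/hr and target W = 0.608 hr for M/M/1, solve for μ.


W = 1/(μ−λ) ⇒ μ − λ = 1/W = 1/0.608 = 1.6447
μ = λ + 1/W = 21.71 + 1.6447 = 23.3547 per hr

Final: 23.3547 /hr


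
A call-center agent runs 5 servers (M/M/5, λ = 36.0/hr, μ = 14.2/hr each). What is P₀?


a = λ/μ = 36.0/14.2 = 2.5352; ρ = a/c = 0.5070
Σ_{k=0}^{4} a^k/k! (terms k=0..4) = 1.00000 + 2.53521 + 3.21365 + 2.71576 + 1.72126 = 11.18587
Tail: a^5/(5!(1−ρ)) = 104.72992/(120·0.4930) = 1.77043
P₀ = 1/(11.18587 + 1.77043) = 1/12.95631 = 0.077182

Final: 0.077182


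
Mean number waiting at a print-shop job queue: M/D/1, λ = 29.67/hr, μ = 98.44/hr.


ρ = 29.67/98.44 = 0.3014
M/D/1: Lq = ρ²/(2(1−ρ)) = 0.09084/(2·0.6986) = 0.06502

Final: 0.06502


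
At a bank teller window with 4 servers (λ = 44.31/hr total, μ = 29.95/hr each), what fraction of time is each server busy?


ρ = λ/(cμ) = 44.31/(4·29.95) = 44.31/119.80 = 0.3699

Final: 0.3699


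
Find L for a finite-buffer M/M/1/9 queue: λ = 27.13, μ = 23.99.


ρ = 27.13/23.99 = 1.1309
L = ρ[1 − (K+1)ρ^K + Kρ^(K+1)] / [(1−ρ)(1−ρ^(K+1))]
Numerator: 1.1309·(1 − 10·3.025352 + 9·3.421334) = 1.739854
Denominator: (-0.1309)·(-2.421334) = 0.316923
L = 1.739854/0.316923 = 5.4898

Final: 5.4898


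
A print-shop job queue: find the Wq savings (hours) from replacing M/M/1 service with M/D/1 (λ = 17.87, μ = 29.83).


ρ = 17.87/29.83 = 0.5991
Wq(M/M/1) = ρ/(μ−λ) = 0.5991/11.96 = 0.05009 hr
Wq(M/D/1) = ρ/(2(μ−λ)) = 0.02504 hr
Savings = 0.05009 − 0.02504 = 0.02504 hr

Final: 0.02504 hr


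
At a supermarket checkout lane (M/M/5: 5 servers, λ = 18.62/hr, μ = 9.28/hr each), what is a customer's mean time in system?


a = 2.0065; ρ = 0.4013; P₀ = 0.133445
Lq = P₀·a^c·ρ/(c!(1−ρ)²) = 0.04049
Wq = Lq/λ = 0.04049/18.62 = 0.002174 hr
W = Wq + 1/μ = 0.002174 + 0.10776 = 0.10993 hr

Final: 0.10993 hr


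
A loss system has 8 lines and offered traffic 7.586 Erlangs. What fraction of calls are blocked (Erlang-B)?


B(c,a) = (a^c/c!) / Σ_{k=0}^{c} a^k/k!
a^8/8! = 272.008317
Σ terms (k=0..8): 1.00000 + 7.58600 + 28.77370 + 72.75909 + 137.98762 + 209.35481 + 264.69427 + 286.85296 + 272.00832 = 1281.016757
B = 272.008317/1281.016757 = 0.212338

Final: 0.212338


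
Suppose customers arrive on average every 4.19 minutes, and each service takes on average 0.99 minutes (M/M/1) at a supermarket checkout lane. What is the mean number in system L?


λ = 60/4.19 = 14.3198 /hr
μ = 60/0.99 = 60.6061 /hr
ρ = λ/μ = 14.3198/60.6061 = 0.2363
L = ρ/(1−ρ) = 0.2363/0.7637 = 0.3094

Final: 0.3094


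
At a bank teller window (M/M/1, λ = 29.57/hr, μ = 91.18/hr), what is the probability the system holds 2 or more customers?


ρ = 29.57/91.18 = 0.3243
P(N ≥ n) = ρ^n = 0.3243^2 = 0.105173

Final: 0.105173


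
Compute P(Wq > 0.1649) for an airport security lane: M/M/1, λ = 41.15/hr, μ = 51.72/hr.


ρ = 41.15/51.72 = 0.7956
P(Wq > t) = ρ·e^{−(μ−λ)t} = 0.7956·e^{−1.7430}
= 0.7956·0.174996 = 0.139232

Final: 0.139232


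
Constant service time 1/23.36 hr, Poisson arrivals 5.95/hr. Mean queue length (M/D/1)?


ρ = 5.95/23.36 = 0.2547
M/D/1: Lq = ρ²/(2(1−ρ)) = 0.06488/(2·0.7453) = 0.04352

Final: 0.04352


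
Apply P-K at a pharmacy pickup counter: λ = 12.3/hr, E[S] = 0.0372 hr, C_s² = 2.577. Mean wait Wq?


ρ = λ·E[S] = 12.3·0.0372 = 0.4576
E[S²] = E[S]²(1+C_s²) = 0.0372²·(1+2.577) = 0.004950
Wq = λ·E[S²]/(2(1−ρ)) = 12.3·0.004950/(2·0.5424) = 0.05612 hr

Final: 0.05612 hr


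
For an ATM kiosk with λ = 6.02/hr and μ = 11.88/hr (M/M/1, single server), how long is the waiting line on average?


ρ = 6.02/11.88 = 0.5067
Lq = ρ²/(1−ρ) = 0.2568/0.4933 = 0.5206

Final: 0.5206


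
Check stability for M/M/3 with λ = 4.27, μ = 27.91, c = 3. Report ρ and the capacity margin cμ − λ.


Total capacity cμ = 3·27.91 = 83.73/hr
ρ = λ/(cμ) = 4.27/83.73 = 0.05100
Stable ⇔ ρ < 1: YES
Spare capacity = cμ − λ = 83.73 − 4.27 = 79.46/hr

Final: ρ = 0.05100; stable; margin = 79.46/hr


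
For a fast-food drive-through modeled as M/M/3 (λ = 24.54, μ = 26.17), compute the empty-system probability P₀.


a = λ/μ = 24.54/26.17 = 0.9377; ρ = a/c = 0.3126
Σ_{k=0}^{2} a^k/k! (terms k=0..2) = 1.00000 + 0.93771 + 0.43965 = 2.37737
Tail: a^3/(3!(1−ρ)) = 0.82454/(6·0.6874) = 0.19991
P₀ = 1/(2.37737 + 0.19991) = 1/2.57728 = 0.388006

Final: 0.388006


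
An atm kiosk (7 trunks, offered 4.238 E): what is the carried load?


B(7,4.238) = 0.075349 (Erlang-B)
Carried load = a(1 − B) = 4.238·(1 − 0.075349) = 4.238·0.924651 = 3.9187 E

Final: 3.9187 Erlangs


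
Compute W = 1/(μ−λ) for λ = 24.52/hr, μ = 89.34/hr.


W = 1/(μ−λ) = 1/(89.34 − 24.52) = 1/64.82 = 0.01543 hr

Final: 0.01543 hr


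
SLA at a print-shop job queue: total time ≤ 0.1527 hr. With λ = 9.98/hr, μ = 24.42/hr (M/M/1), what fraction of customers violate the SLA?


W ~ Exponential(μ−λ) for M/M/1.
μ − λ = 24.42 − 9.98 = 14.4400
P(W > t) = e^{−(μ−λ)t} = e^{−2.2050} = 0.110252

Final: 0.110252


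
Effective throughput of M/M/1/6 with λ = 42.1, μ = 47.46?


ρ = 0.8871; P_K = (1−ρ)ρ^6/(1−ρ^7) = 0.096909
λ_eff = λ(1 − P_K) = 42.1·(1 − 0.096909) = 42.1·0.903091 = 38.0201 /hr

Final: 38.0201 /hr


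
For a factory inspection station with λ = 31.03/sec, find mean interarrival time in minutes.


Mean interarrival time = 1/λ = 1/31.03 second = 0.03223 second
In minutes: 0.03223 × 0.0166667 = 0.0005371 min

Final: 0.0005371 min


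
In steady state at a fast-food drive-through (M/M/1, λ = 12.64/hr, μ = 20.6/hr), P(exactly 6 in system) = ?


ρ = 12.64/20.6 = 0.6136
P_n = (1−ρ)·ρ^n = (1 − 0.6136)·0.6136^6 = 0.3864·0.053368 = 0.020622

Final: 0.020622


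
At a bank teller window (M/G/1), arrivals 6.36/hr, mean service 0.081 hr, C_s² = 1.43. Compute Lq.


ρ = λ·E[S] = 6.36·0.081 = 0.5152
Lq = ρ²(1+C_s²)/(2(1−ρ)) = 0.2654·(1+1.43)/(2·0.4848)
= 0.2654·2.4300/0.9697 = 0.66506

Final: 0.66506


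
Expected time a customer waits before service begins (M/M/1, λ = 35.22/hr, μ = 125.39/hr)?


ρ = 35.22/125.39 = 0.2809
Wq = ρ/(μ−λ) = 0.2809/(125.39 − 35.22) = 0.2809/90.17 = 0.003115 hr

Final: 0.003115 hr


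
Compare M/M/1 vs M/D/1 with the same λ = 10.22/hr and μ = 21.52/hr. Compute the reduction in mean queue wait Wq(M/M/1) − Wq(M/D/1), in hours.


ρ = 10.22/21.52 = 0.4749
Wq(M/M/1) = ρ/(μ−λ) = 0.4749/11.30 = 0.04203 hr
Wq(M/D/1) = ρ/(2(μ−λ)) = 0.02101 hr
Savings = 0.04203 − 0.02101 = 0.02101 hr

Final: 0.02101 hr


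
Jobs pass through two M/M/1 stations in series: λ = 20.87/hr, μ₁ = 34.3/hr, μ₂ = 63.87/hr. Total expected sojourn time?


Each node sees arrival rate λ = 20.87/hr (tandem ⇒ throughput preserved).
W₁ = 1/(μ₁−λ) = 1/(34.3−20.87) = 0.07446 hr
W₂ = 1/(μ₂−λ) = 1/(63.87−20.87) = 0.02326 hr
W_total = W₁ + W₂ = 0.07446 + 0.02326 = 0.09772 hr

Final: 0.09772 hr


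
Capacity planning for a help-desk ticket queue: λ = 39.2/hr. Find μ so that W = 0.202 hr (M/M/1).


W = 1/(μ−λ) ⇒ μ − λ = 1/W = 1/0.202 = 4.9505
μ = λ + 1/W = 39.2 + 4.9505 = 44.1505 per hr

Final: 44.1505 /hr


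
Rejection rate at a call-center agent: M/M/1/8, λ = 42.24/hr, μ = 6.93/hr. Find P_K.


ρ = λ/μ = 42.24/6.93 = 6.0952
P_K = (1−ρ)ρ^K/(1−ρ^(K+1)) = (-5.0952·1905133.436639)/(1 − 11612241.899513)
= -9707108.462874/-11612240.899513 = 0.835938

Final: 0.835938


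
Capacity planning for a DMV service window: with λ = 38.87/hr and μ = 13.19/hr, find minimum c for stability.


Stability requires cμ > λ ⇔ c > λ/μ.
λ/μ = 38.87/13.19 = 2.9469
Minimum integer c = ⌊2.9469⌋ + 1 = 3
Check: 3·13.19 = 39.57 > 38.87, while 2·13.19 = 26.38 ≤ 38.87

Final: 3 servers


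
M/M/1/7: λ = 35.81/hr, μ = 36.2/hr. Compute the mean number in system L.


ρ = 35.81/36.2 = 0.9892
L = ρ[1 − (K+1)ρ^K + Kρ^(K+1)] / [(1−ρ)(1−ρ^(K+1))]
Numerator: 0.9892·(1 − 8·0.926980 + 7·0.916993) = 0.003079
Denominator: (0.01077)·(0.083007) = 0.0008943
L = 0.003079/0.0008943 = 3.4431

Final: 3.4431


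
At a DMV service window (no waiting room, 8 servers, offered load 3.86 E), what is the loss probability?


B(c,a) = (a^c/c!) / Σ_{k=0}^{c} a^k/k!
a^8/8! = 1.222300
Σ terms (k=0..8): 1.00000 + 3.86000 + 7.44980 + 9.58541 + 9.24992 + 7.14094 + 4.59400 + 2.53326 + 1.22230 = 46.635636
B = 1.222300/46.635636 = 0.026210

Final: 0.026210


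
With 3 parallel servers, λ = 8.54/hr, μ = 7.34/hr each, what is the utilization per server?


ρ = λ/(cμ) = 8.54/(3·7.34) = 8.54/22.02 = 0.3878

Final: 0.3878


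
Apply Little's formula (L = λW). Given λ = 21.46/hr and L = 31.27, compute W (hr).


W = L/λ = 31.27/21.46 = 1.4571 hr

Final: 1.4571 hr


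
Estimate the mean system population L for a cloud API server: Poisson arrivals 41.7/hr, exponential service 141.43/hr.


ρ = λ/μ = 41.7/141.43 = 0.2948
L = ρ/(1−ρ) = 0.2948/(1 − 0.2948) = 0.2948/0.7052 = 0.4181

Final: 0.4181


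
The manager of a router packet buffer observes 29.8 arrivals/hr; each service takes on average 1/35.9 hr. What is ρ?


ρ = λ/μ = 29.8/35.9 = 0.8301

Final: 0.8301


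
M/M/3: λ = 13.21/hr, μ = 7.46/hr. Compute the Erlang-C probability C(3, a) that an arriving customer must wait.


a = λ/μ = 1.7708; ρ = a/3 = 0.5903
P₀ = 0.151580 (from M/M/c formula)
C(c,a) = [a^c/(c!(1−ρ))]·P₀ = [5.55254/(6·0.4097)]·0.151580
= 2.25856·0.151580 = 0.342353

Final: 0.342353


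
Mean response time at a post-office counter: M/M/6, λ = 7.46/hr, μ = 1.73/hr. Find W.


a = 4.3121; ρ = 0.7187; P₀ = 0.011554
Lq = P₀·a^c·ρ/(c!(1−ρ)²) = 0.93701
Wq = Lq/λ = 0.93701/7.46 = 0.12560 hr
W = Wq + 1/μ = 0.12560 + 0.57803 = 0.70364 hr

Final: 0.70364 hr


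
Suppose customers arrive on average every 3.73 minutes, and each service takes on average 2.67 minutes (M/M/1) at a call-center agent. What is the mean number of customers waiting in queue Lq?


λ = 60/3.73 = 16.0858 /hr
μ = 60/2.67 = 22.4719 /hr
ρ = λ/μ = 16.0858/22.4719 = 0.7158
Lq = ρ²/(1−ρ) = 0.5124/0.2842 = 1.8031

Final: 1.8031


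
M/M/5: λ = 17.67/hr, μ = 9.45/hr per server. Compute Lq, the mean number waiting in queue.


a = λ/μ = 1.8698; ρ = a/5 = 0.3740
P₀ = 0.153346
Lq = P₀·a^c·ρ / (c!·(1−ρ)²) = 0.153346·22.85724·0.3740/(120·0.39192)
= 0.02787

Final: 0.02787


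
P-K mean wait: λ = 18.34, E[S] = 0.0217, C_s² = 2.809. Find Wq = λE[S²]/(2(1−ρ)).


ρ = λ·E[S] = 18.34·0.0217 = 0.3980
E[S²] = E[S]²(1+C_s²) = 0.0217²·(1+2.809) = 0.001794
Wq = λ·E[S²]/(2(1−ρ)) = 18.34·0.001794/(2·0.6020) = 0.02732 hr

Final: 0.02732 hr


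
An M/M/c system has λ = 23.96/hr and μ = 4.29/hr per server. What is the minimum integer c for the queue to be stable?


Stability requires cμ > λ ⇔ c > λ/μ.
λ/μ = 23.96/4.29 = 5.5851
Minimum integer c = ⌊5.5851⌋ + 1 = 6
Check: 6·4.29 = 25.74 > 23.96, while 5·4.29 = 21.45 ≤ 23.96

Final: 6 servers


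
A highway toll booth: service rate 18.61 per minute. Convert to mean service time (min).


Mean service time = 1/μ = 1/18.61 minute = 0.05373 minute
In minutes: 0.05373 × 1 = 0.05373 min

Final: 0.05373 min


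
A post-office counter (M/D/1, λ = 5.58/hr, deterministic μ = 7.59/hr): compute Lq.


ρ = 5.58/7.59 = 0.7352
M/D/1: Lq = ρ²/(2(1−ρ)) = 0.5405/(2·0.2648) = 1.02047

Final: 1.02047


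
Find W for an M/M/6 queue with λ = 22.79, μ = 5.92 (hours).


a = 3.8497; ρ = 0.6416; P₀ = 0.019771
Lq = P₀·a^c·ρ/(c!(1−ρ)²) = 0.44647
Wq = Lq/λ = 0.44647/22.79 = 0.01959 hr
W = Wq + 1/μ = 0.01959 + 0.16892 = 0.18851 hr

Final: 0.18851 hr


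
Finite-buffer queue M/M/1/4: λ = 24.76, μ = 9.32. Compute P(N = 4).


ρ = λ/μ = 24.76/9.32 = 2.6567
P_K = (1−ρ)ρ^K/(1−ρ^(K+1)) = (-1.6567·49.812566)/(1 − 132.334670)
= -82.522105/-131.334670 = 0.628335

Final: 0.628335


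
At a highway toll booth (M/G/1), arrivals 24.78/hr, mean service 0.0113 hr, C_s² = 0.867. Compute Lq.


ρ = λ·E[S] = 24.78·0.0113 = 0.2800
Lq = ρ²(1+C_s²)/(2(1−ρ)) = 0.07841·(1+0.867)/(2·0.7200)
= 0.07841·1.8670/1.4400 = 0.10166

Final: 0.10166


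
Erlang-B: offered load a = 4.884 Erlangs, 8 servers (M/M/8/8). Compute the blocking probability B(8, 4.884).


B(c,a) = (a^c/c!) / Σ_{k=0}^{c} a^k/k!
a^8/8! = 8.029430
Σ terms (k=0..8): 1.00000 + 4.88400 + 11.92673 + 19.41671 + 23.70781 + 23.15779 + 18.85044 + 13.15222 + 8.02943 = 124.125121
B = 8.029430/124.125121 = 0.064688

Final: 0.064688


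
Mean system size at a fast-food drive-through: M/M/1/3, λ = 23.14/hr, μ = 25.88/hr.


ρ = 23.14/25.88 = 0.8941
L = ρ[1 − (K+1)ρ^K + Kρ^(K+1)] / [(1−ρ)(1−ρ^(K+1))]
Numerator: 0.8941·(1 − 4·0.714821 + 3·0.639140) = 0.051983
Denominator: (0.1059)·(0.360860) = 0.038205
L = 0.051983/0.038205 = 1.3606

Final: 1.3606


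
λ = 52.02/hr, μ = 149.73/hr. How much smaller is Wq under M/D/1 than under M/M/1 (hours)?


ρ = 52.02/149.73 = 0.3474
Wq(M/M/1) = ρ/(μ−λ) = 0.3474/97.71 = 0.003556 hr
Wq(M/D/1) = ρ/(2(μ−λ)) = 0.001778 hr
Savings = 0.003556 − 0.001778 = 0.001778 hr

Final: 0.001778 hr


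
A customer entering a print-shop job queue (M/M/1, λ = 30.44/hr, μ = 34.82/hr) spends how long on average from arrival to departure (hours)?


W = 1/(μ−λ) = 1/(34.82 − 30.44) = 1/4.38 = 0.2283 hr

Final: 0.2283 hr


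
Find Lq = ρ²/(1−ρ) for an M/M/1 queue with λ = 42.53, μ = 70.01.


ρ = 42.53/70.01 = 0.6075
Lq = ρ²/(1−ρ) = 0.3690/0.3925 = 0.9402

Final: 0.9402


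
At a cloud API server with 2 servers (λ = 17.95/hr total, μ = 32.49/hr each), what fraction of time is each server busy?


ρ = λ/(cμ) = 17.95/(2·32.49) = 17.95/64.98 = 0.2762

Final: 0.2762


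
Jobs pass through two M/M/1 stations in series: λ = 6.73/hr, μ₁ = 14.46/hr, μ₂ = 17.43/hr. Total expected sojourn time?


Each node sees arrival rate λ = 6.73/hr (tandem ⇒ throughput preserved).
W₁ = 1/(μ₁−λ) = 1/(14.46−6.73) = 0.12937 hr
W₂ = 1/(μ₂−λ) = 1/(17.43−6.73) = 0.09346 hr
W_total = W₁ + W₂ = 0.12937 + 0.09346 = 0.22282 hr

Final: 0.22282 hr


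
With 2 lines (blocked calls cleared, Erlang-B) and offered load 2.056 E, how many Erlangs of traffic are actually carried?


B(2,2.056) = 0.408848 (Erlang-B)
Carried load = a(1 − B) = 2.056·(1 − 0.408848) = 2.056·0.591152 = 1.2154 E

Final: 1.2154 Erlangs


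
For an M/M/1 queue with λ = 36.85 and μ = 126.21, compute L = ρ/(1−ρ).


ρ = λ/μ = 36.85/126.21 = 0.2920
L = ρ/(1−ρ) = 0.2920/(1 − 0.2920) = 0.2920/0.7080 = 0.4124

Final: 0.4124


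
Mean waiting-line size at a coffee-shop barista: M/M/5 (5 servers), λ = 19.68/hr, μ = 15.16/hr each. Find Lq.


a = λ/μ = 1.2982; ρ = a/5 = 0.2596
P₀ = 0.272837
Lq = P₀·a^c·ρ / (c!·(1−ρ)²) = 0.272837·3.68663·0.2596/(120·0.54815)
= 0.003970

Final: 0.003970


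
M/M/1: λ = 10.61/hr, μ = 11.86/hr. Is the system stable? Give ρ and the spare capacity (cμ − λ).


Total capacity cμ = 1·11.86 = 11.86/hr
ρ = λ/(cμ) = 10.61/11.86 = 0.8946
Stable ⇔ ρ < 1: YES
Spare capacity = cμ − λ = 11.86 − 10.61 = 1.25/hr

Final: ρ = 0.8946; stable; margin = 1.25/hr


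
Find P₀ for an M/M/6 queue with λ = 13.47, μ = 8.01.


a = λ/μ = 13.47/8.01 = 1.6816; ρ = a/c = 0.2803
Σ_{k=0}^{5} a^k/k! (terms k=0..5) = 1.00000 + 1.68165 + 1.41397 + 0.79260 + 0.33322 + 0.11207 = 5.33351
Tail: a^6/(6!(1−ρ)) = 22.61572/(720·0.7197) = 0.04364
P₀ = 1/(5.33351 + 0.04364) = 1/5.37715 = 0.185972

Final: 0.185972


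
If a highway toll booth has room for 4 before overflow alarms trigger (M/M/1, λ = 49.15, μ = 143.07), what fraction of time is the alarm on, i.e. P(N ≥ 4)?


ρ = 49.15/143.07 = 0.3435
P(N ≥ n) = ρ^n = 0.3435^4 = 0.013928

Final: 0.013928


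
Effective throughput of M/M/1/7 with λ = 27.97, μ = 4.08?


ρ = 6.8554; P_K = (1−ρ)ρ^7/(1−ρ^8) = 0.854130
λ_eff = λ(1 − P_K) = 27.97·(1 − 0.854130) = 27.97·0.145870 = 4.0800 /hr

Final: 4.0800 /hr


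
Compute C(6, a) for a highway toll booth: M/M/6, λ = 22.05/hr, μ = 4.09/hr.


a = λ/μ = 5.3912; ρ = a/6 = 0.8985
P₀ = 0.002192 (from M/M/c formula)
C(c,a) = [a^c/(c!(1−ρ))]·P₀ = [24553.40429/(720·0.1015)]·0.002192
= 336.08910·0.002192 = 0.736584

Final: 0.736584


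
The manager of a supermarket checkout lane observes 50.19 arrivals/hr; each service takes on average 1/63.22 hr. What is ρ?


ρ = λ/μ = 50.19/63.22 = 0.7939

Final: 0.7939


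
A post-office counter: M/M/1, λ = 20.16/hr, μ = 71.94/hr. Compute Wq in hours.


ρ = 20.16/71.94 = 0.2802
Wq = ρ/(μ−λ) = 0.2802/(71.94 − 20.16) = 0.2802/51.78 = 0.005412 hr

Final: 0.005412 hr


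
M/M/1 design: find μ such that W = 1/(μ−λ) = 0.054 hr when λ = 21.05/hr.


W = 1/(μ−λ) ⇒ μ − λ = 1/W = 1/0.054 = 18.5185
μ = λ + 1/W = 21.05 + 18.5185 = 39.5685 per hr

Final: 39.5685 /hr


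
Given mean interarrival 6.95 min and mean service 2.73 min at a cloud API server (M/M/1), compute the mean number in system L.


λ = 60/6.95 = 8.6331 /hr
μ = 60/2.73 = 21.9780 /hr
ρ = λ/μ = 8.6331/21.9780 = 0.3928
L = ρ/(1−ρ) = 0.3928/0.6072 = 0.6469

Final: 0.6469


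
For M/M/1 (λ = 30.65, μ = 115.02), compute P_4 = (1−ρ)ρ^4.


ρ = 30.65/115.02 = 0.2665
P_n = (1−ρ)·ρ^n = (1 − 0.2665)·0.2665^4 = 0.7335·0.005042 = 0.003699

Final: 0.003699


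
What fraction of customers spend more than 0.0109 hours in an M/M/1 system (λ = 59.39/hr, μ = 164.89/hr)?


W ~ Exponential(μ−λ) for M/M/1.
μ − λ = 164.89 − 59.39 = 105.5000
P(W > t) = e^{−(μ−λ)t} = e^{−1.1499} = 0.316653

Final: 0.316653


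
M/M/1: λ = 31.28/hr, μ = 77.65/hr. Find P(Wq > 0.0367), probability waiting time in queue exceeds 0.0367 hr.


ρ = 31.28/77.65 = 0.4028
P(Wq > t) = ρ·e^{−(μ−λ)t} = 0.4028·e^{−1.7018}
= 0.4028·0.182359 = 0.073460

Final: 0.073460


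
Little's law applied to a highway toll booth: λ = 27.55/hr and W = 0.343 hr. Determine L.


L = λW = 27.55·0.343 = 9.4497

Final: 9.4497


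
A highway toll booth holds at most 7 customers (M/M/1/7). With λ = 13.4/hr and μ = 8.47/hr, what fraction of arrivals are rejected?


ρ = λ/μ = 13.4/8.47 = 1.5821
P_K = (1−ρ)ρ^K/(1−ρ^(K+1)) = (-0.5821·24.805599)/(1 − 39.243805)
= -14.438206/-38.243805 = 0.377531

Final: 0.377531


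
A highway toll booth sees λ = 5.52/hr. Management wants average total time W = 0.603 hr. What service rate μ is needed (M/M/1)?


W = 1/(μ−λ) ⇒ μ − λ = 1/W = 1/0.603 = 1.6584
μ = λ + 1/W = 5.52 + 1.6584 = 7.1784 per hr

Final: 7.1784 /hr


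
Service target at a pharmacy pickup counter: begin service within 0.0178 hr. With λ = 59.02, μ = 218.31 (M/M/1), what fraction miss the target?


ρ = 59.02/218.31 = 0.2703
P(Wq > t) = ρ·e^{−(μ−λ)t} = 0.2703·e^{−2.8354}
= 0.2703·0.058697 = 0.015869

Final: 0.015869


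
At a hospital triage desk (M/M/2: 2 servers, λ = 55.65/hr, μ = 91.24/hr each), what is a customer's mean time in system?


a = 0.6099; ρ = 0.3050; P₀ = 0.532608
Lq = P₀·a^c·ρ/(c!(1−ρ)²) = 0.06254
Wq = Lq/λ = 0.06254/55.65 = 0.001124 hr
W = Wq + 1/μ = 0.001124 + 0.01096 = 0.01208 hr

Final: 0.01208 hr


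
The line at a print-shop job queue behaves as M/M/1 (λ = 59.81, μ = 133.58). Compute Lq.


ρ = 59.81/133.58 = 0.4477
Lq = ρ²/(1−ρ) = 0.2005/0.5523 = 0.3630

Final: 0.3630
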